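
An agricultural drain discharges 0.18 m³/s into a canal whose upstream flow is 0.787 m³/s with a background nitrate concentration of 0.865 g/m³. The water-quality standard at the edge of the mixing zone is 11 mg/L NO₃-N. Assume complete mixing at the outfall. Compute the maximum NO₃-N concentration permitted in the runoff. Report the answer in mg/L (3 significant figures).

Mass balance: 11·0.967 = 0.18·Cₑ + 0.787·0.865.
Cₑ = (10.64 − 0.6808) / 0.18 = 55.31 mg/L.

55.3 mg/L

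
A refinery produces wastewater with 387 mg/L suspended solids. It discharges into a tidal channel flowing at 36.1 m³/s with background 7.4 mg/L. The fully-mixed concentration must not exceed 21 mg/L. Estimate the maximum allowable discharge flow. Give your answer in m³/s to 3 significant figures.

1.34 m³/s

Mass balance at complete mixing: C_std·(Q_w + Q_r) = Q_w·C_e + Q_r·C_b.
Rearranging, Q_w = Q_r·(C_std − C_b)/(C_e − C_std) = 36.1·(21 − 7.4) / (387 − 21) = 1.341 m³/s.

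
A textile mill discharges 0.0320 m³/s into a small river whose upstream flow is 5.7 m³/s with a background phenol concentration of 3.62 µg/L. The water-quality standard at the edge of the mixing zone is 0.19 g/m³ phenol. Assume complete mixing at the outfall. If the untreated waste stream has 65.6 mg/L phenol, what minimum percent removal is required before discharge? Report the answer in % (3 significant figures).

49.1 %

3.62 µg/L = 0.00362 mg/L.
Mass balance: 0.19·5.732 = 0.032·Cₑ + 5.7·0.00362.
Cₑ = (1.089 − 0.02063) / 0.032 = 33.39 mg/L.
Required removal = 1 − 33.39/65.6 = 49.1 %.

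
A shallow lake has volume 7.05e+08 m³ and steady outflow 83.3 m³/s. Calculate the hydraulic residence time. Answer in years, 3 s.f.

0.268 yr

Q = 83.3 m³/s × 3.156e+07 s/yr = 2.629e+09 m³/yr.
Hydraulic residence time τ = V/Q = 7.05e+08/2.629e+09 = 0.2682 yr.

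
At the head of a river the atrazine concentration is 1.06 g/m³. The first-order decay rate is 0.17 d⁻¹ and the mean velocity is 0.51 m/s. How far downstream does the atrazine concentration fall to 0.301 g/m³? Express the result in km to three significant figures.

From C = C₀·e^(−kt), t = ln(C₀/C)/k = ln(1.06/0.301)/0.17 = 1.259/0.17 = 7.405 d.
Distance = v·t = 0.51 m/s × 6.398e+05 s = 3.263e+05 m = 326.3 km.

326 km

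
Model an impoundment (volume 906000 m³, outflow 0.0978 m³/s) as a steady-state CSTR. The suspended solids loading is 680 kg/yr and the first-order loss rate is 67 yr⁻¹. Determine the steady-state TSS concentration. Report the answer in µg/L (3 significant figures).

10.7 µg/L

Outflow Q = 0.0978 m³/s × 3.156e+07 s/yr = 3.086e+06 m³/yr.
Steady-state CSTR mass balance: W = Q·C + k·V·C, so C = W/(Q + kV).
Q + kV = 3.086e+06 + 67·906000 = 6.379e+07 m³/yr.
C = 680/6.379e+07 = 1.066e-05 kg/m³ = 0.01066 mg/L = 10.66 µg/L.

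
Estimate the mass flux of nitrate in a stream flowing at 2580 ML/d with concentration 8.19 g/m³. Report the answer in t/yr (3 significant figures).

7720 t/yr

2580 ML/d = 29.86 m³/s.
Mass flux = Q·C = 29.86 m³/s × 8.19 g/m³ = 244.6 g/s.
= 244.6 g/s × 31.56 = 7718 t/yr.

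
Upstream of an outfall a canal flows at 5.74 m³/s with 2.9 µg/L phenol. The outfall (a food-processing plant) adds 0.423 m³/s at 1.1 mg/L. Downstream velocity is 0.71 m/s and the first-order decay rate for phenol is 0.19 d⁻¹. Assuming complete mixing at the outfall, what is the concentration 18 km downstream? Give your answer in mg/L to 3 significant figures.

2.9 µg/L = 0.0029 mg/L.
After complete mixing, C₀ = (0.423·1.1 + 5.74·0.0029) / 6.163 = 0.0782 mg/L.
Travel time t = 1.8e+04 m / 0.71 m/s = 2.535e+04 s = 0.2934 d.
C = 0.0782·exp(−0.19·0.2934) = 0.0782·0.9458 = 0.07396 mg/L.

0.0740 mg/L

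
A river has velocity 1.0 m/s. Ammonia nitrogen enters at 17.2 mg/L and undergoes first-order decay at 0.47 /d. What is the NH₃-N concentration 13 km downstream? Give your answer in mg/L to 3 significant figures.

Travel time t = 13 km / 1.0 m/s = 1.3e+04/1.0 = 1.3e+04 s = 0.1505 d.
First-order decay: C = 17.2·exp(−0.47·0.1505) = 17.2·0.9317 = 16.03 mg/L.

16.0 mg/L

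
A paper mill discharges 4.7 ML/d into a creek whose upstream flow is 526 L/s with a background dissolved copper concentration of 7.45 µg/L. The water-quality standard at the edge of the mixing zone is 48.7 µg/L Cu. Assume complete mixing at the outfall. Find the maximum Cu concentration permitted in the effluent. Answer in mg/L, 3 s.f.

4.7 ML/d = 0.0544 m³/s.
526 L/s = 0.526 m³/s.
7.45 µg/L = 0.00745 mg/L.
48.7 µg/L = 0.0487 mg/L.
Mass balance: 0.0487·0.5804 = 0.0544·Cₑ + 0.526·0.00745.
Cₑ = (0.02827 − 0.003919) / 0.0544 = 0.4476 mg/L.

0.448 mg/L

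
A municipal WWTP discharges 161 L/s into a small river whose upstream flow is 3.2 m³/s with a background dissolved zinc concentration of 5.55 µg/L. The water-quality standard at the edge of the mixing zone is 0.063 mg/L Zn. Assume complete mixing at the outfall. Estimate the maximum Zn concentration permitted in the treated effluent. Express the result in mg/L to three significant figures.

1.20 mg/L

161 L/s = 0.161 m³/s.
5.55 µg/L = 0.00555 mg/L.
Mass balance: 0.063·3.361 = 0.161·Cₑ + 3.2·0.00555.
Cₑ = (0.2117 − 0.01776) / 0.161 = 1.205 mg/L.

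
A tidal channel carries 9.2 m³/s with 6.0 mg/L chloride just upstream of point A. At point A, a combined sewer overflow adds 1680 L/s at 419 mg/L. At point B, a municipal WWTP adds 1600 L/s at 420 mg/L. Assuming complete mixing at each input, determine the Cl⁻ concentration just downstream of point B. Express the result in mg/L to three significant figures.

115 mg/L

1680 L/s = 1.68 m³/s.
After input A: C = (9.2·6 + 1.68·419) / 10.88 = 69.77 mg/L.
1600 L/s = 1.6 m³/s.
After input B: C = (10.88·69.77 + 1.6·420) / 12.48 = 114.7 mg/L.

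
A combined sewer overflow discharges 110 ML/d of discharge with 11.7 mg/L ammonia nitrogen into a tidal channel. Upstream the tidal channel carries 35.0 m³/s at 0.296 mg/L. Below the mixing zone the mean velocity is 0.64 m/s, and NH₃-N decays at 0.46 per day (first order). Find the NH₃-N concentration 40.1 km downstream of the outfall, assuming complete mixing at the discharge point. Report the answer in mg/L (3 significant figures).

110 ML/d = 1.273 m³/s.
After complete mixing, C₀ = (1.273·11.7 + 35·0.296) / 36.27 = 0.6963 mg/L.
Travel time t = 4.01e+04 m / 0.64 m/s = 6.266e+04 s = 0.7252 d.
C = 0.6963·exp(−0.46·0.7252) = 0.6963·0.7163 = 0.4988 mg/L.

0.499 mg/L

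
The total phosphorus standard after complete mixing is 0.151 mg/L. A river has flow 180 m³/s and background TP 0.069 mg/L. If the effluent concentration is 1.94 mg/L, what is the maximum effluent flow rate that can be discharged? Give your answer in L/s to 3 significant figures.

Mass balance at complete mixing: C_std·(Q_w + Q_r) = Q_w·C_e + Q_r·C_b.
Rearranging, Q_w = Q_r·(C_std − C_b)/(C_e − C_std) = 180·(0.151 − 0.069) / (1.94 − 0.151) = 8.25 m³/s.
= 8250 L/s.

8250 L/s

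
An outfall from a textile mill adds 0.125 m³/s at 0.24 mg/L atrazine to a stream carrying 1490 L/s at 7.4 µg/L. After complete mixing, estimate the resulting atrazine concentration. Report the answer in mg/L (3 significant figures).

0.0254 mg/L

1490 L/s = 1.49 m³/s.
7.4 µg/L = 0.0074 mg/L.
Conservation of mass across the mixing zone: C = (0.125·0.24 + 1.49·0.0074) / (0.125 + 1.49) = 0.04103/1.615 = 0.0254 mg/L.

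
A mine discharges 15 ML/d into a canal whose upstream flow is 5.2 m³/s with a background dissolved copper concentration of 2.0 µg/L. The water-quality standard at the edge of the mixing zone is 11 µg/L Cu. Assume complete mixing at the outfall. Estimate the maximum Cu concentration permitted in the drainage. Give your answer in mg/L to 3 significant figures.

15 ML/d = 0.1736 m³/s.
2.0 µg/L = 0.002 mg/L.
11 µg/L = 0.011 mg/L.
Mass balance: 0.011·5.374 = 0.1736·Cₑ + 5.2·0.002.
Cₑ = (0.05911 − 0.0104) / 0.1736 = 0.2806 mg/L.

0.281 mg/L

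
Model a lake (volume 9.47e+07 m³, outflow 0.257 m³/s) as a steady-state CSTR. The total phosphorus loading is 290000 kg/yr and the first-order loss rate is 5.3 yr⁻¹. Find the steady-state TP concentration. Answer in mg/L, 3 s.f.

Outflow Q = 0.257 m³/s × 3.156e+07 s/yr = 8.11e+06 m³/yr.
Steady-state CSTR mass balance: W = Q·C + k·V·C, so C = W/(Q + kV).
Q + kV = 8.11e+06 + 5.3·9.47e+07 = 5.1e+08 m³/yr.
C = 290000/5.1e+08 = 0.0005686 kg/m³ = 0.5686 mg/L.

0.569 mg/L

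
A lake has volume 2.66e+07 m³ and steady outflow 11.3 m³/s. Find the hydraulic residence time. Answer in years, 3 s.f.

Q = 11.3 m³/s × 3.156e+07 s/yr = 3.566e+08 m³/yr.
Hydraulic residence time τ = V/Q = 2.66e+07/3.566e+08 = 0.07459 yr.

0.0746 yr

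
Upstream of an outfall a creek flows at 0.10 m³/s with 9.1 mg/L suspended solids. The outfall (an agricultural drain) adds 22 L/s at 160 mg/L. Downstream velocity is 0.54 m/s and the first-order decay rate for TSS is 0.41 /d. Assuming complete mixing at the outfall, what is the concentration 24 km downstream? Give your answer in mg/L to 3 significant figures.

22 L/s = 0.022 m³/s.
After complete mixing, C₀ = (0.022·160 + 0.1·9.1) / 0.122 = 36.31 mg/L.
Travel time t = 2.4e+04 m / 0.54 m/s = 4.444e+04 s = 0.5144 d.
C = 36.31·exp(−0.41·0.5144) = 36.31·0.8099 = 29.41 mg/L.

29.4 mg/L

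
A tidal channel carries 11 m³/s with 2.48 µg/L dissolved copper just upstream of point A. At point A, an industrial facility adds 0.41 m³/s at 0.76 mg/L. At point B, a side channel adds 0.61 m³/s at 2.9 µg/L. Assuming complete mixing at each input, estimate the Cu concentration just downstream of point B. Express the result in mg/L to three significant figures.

2.48 µg/L = 0.00248 mg/L.
After input A: C = (11·0.00248 + 0.41·0.76) / 11.41 = 0.0297 mg/L.
2.9 µg/L = 0.0029 mg/L.
After input B: C = (11.41·0.0297 + 0.61·0.0029) / 12.02 = 0.02834 mg/L.

0.0283 mg/L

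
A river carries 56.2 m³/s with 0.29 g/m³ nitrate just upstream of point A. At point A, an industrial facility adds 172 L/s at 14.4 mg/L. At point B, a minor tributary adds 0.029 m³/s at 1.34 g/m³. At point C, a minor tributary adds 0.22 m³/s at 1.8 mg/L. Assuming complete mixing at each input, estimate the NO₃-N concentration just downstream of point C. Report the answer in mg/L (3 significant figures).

172 L/s = 0.172 m³/s.
After input A: C = (56.2·0.29 + 0.172·14.4) / 56.37 = 0.3331 mg/L.
After input B: C = (56.37·0.3331 + 0.029·1.34) / 56.4 = 0.3336 mg/L.
After input C: C = (56.4·0.3336 + 0.22·1.8) / 56.62 = 0.3393 mg/L.

0.339 mg/L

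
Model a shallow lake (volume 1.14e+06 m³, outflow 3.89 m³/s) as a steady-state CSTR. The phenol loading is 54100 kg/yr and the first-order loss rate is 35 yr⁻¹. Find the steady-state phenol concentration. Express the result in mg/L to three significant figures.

Outflow Q = 3.89 m³/s × 3.156e+07 s/yr = 1.228e+08 m³/yr.
Steady-state CSTR mass balance: W = Q·C + k·V·C, so C = W/(Q + kV).
Q + kV = 1.228e+08 + 35·1.14e+06 = 1.627e+08 m³/yr.
C = 54100/1.627e+08 = 0.0003326 kg/m³ = 0.3326 mg/L.

0.333 mg/L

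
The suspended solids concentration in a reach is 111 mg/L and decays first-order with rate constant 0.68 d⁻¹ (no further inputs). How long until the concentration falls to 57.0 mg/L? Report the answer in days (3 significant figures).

t = ln(C₀/C)/k = ln(111/57.0)/0.68 = 0.6665/0.68 = 0.9801 d.

0.980 d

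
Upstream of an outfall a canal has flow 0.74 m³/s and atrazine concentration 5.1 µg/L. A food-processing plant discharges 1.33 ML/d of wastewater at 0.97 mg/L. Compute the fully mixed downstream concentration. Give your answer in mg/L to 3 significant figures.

1.33 ML/d = 0.01539 m³/s.
5.1 µg/L = 0.0051 mg/L.
Conservation of mass across the mixing zone: C = (0.01539·0.97 + 0.74·0.0051) / (0.01539 + 0.74) = 0.01871/0.7554 = 0.02476 mg/L.

0.0248 mg/L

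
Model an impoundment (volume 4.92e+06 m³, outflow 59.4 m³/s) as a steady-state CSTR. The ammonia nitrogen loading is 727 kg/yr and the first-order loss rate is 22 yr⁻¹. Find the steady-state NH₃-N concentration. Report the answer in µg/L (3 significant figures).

0.367 µg/L

Outflow Q = 59.4 m³/s × 3.156e+07 s/yr = 1.875e+09 m³/yr.
Steady-state CSTR mass balance: W = Q·C + k·V·C, so C = W/(Q + kV).
Q + kV = 1.875e+09 + 22·4.92e+06 = 1.983e+09 m³/yr.
C = 727/1.983e+09 = 3.667e-07 kg/m³ = 0.0003667 mg/L = 0.3667 µg/L.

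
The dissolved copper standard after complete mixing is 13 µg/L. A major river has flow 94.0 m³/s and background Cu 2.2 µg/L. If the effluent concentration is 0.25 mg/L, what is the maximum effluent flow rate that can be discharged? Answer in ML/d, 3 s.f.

2.2 µg/L = 0.0022 mg/L.
13 µg/L = 0.013 mg/L.
Mass balance at complete mixing: C_std·(Q_w + Q_r) = Q_w·C_e + Q_r·C_b.
Rearranging, Q_w = Q_r·(C_std − C_b)/(C_e − C_std) = 94.0·(0.013 − 0.0022) / (0.25 − 0.013) = 4.284 m³/s.
= 370.1 ML/d.

370 ML/d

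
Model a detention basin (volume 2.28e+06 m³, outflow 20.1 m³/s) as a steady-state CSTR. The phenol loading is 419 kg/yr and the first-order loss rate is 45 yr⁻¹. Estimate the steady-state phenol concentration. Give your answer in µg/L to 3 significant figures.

Outflow Q = 20.1 m³/s × 3.156e+07 s/yr = 6.343e+08 m³/yr.
Steady-state CSTR mass balance: W = Q·C + k·V·C, so C = W/(Q + kV).
Q + kV = 6.343e+08 + 45·2.28e+06 = 7.369e+08 m³/yr.
C = 419/7.369e+08 = 5.686e-07 kg/m³ = 0.0005686 mg/L = 0.5686 µg/L.

0.569 µg/L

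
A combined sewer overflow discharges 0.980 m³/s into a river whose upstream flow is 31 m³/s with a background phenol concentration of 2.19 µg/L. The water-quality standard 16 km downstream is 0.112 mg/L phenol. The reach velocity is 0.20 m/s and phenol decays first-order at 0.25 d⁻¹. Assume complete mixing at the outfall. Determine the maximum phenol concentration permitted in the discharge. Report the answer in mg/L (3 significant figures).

4.54 mg/L

2.19 µg/L = 0.00219 mg/L.
Travel time to the compliance point: t = 1.6e+04/0.20 = 8e+04 s = 0.9259 d; decay factor exp(−0.25·0.9259) = 0.7934.
So the concentration just after mixing may be at most 0.112/0.7934 = 0.1412 mg/L.
Mass balance: 0.1412·31.98 = 0.98·Cₑ + 31·0.00219.
Cₑ = (4.515 − 0.06789) / 0.98 = 4.538 mg/L.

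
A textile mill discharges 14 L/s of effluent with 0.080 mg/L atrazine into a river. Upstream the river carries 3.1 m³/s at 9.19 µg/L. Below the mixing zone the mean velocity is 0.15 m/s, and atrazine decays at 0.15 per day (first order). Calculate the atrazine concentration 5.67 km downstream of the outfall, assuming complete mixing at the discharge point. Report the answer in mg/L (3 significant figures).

14 L/s = 0.014 m³/s.
9.19 µg/L = 0.00919 mg/L.
After complete mixing, C₀ = (0.014·0.08 + 3.1·0.00919) / 3.114 = 0.009508 mg/L.
Travel time t = 5670 m / 0.15 m/s = 3.78e+04 s = 0.4375 d.
C = 0.009508·exp(−0.15·0.4375) = 0.009508·0.9365 = 0.008904 mg/L.

0.00890 mg/L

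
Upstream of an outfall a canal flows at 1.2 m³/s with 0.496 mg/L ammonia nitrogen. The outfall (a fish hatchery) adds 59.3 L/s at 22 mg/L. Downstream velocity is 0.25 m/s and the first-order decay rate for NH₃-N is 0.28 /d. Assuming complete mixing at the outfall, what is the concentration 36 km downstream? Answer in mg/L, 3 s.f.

59.3 L/s = 0.0593 m³/s.
After complete mixing, C₀ = (0.0593·22 + 1.2·0.496) / 1.259 = 1.509 mg/L.
Travel time t = 3.6e+04 m / 0.25 m/s = 1.44e+05 s = 1.667 d.
C = 1.509·exp(−0.28·1.667) = 1.509·0.6271 = 0.946 mg/L.

0.946 mg/L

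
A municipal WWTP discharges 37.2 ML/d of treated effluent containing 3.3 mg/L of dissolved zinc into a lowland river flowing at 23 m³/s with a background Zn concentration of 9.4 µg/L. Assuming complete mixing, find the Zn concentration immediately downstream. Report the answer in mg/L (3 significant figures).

0.0699 mg/L

37.2 ML/d = 0.4306 m³/s.
9.4 µg/L = 0.0094 mg/L.
Flow-weighted mixing gives C = (0.4306·3.3 + 23·0.0094) / (0.4306 + 23) = 1.637/23.43 = 0.06987 mg/L.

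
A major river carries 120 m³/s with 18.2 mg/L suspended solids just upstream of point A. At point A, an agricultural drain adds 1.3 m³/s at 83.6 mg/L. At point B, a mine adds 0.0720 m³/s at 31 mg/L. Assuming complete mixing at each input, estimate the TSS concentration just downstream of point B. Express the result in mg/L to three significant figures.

After input A: C = (120·18.2 + 1.3·83.6) / 121.3 = 18.9 mg/L.
After input B: C = (121.3·18.9 + 0.072·31) / 121.4 = 18.91 mg/L.

18.9 mg/L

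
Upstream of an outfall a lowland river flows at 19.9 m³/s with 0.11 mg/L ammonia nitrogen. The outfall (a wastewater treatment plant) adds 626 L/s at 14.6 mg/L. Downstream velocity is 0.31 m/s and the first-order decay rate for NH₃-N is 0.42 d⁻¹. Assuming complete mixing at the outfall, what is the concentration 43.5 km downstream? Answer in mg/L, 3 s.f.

626 L/s = 0.626 m³/s.
After complete mixing, C₀ = (0.626·14.6 + 19.9·0.11) / 20.53 = 0.5519 mg/L.
Travel time t = 4.35e+04 m / 0.31 m/s = 1.403e+05 s = 1.624 d.
C = 0.5519·exp(−0.42·1.624) = 0.5519·0.5055 = 0.279 mg/L.

0.279 mg/L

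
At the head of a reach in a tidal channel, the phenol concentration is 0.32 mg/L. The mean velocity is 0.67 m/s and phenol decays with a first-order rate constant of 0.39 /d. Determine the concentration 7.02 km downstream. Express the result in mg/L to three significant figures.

Travel time t = 7.02 km / 0.67 m/s = 7020/0.67 = 1.048e+04 s = 0.1213 d.
First-order decay: C = 0.32·exp(−0.39·0.1213) = 0.32·0.9538 = 0.3052 mg/L.

0.305 mg/L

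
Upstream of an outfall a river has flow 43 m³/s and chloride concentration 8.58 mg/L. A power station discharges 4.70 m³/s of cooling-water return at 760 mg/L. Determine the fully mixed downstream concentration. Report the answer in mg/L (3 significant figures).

82.6 mg/L

Flow-weighted mixing gives C = (4.7·760 + 43·8.58) / (4.7 + 43) = 3941/47.7 = 82.62 mg/L.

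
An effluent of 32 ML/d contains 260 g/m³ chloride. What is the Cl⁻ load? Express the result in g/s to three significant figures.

32 ML/d = 0.3704 m³/s.
Mass flux = Q·C = 0.3704 m³/s × 260 g/m³ = 96.3 g/s.

96.3 g/s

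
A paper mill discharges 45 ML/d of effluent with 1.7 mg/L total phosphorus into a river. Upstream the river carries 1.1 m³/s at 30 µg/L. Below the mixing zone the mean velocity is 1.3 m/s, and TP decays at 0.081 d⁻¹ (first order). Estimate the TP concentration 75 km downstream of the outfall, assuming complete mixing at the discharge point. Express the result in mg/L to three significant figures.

0.537 mg/L

45 ML/d = 0.5208 m³/s.
30 µg/L = 0.03 mg/L.
After complete mixing, C₀ = (0.5208·1.7 + 1.1·0.03) / 1.621 = 0.5666 mg/L.
Travel time t = 7.5e+04 m / 1.3 m/s = 5.769e+04 s = 0.6677 d.
C = 0.5666·exp(−0.081·0.6677) = 0.5666·0.9474 = 0.5368 mg/L.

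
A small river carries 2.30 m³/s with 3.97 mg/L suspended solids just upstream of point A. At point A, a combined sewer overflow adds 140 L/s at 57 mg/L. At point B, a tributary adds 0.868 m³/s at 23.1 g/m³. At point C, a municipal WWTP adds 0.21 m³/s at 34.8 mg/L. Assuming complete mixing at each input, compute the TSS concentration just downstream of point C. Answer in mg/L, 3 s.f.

140 L/s = 0.14 m³/s.
After input A: C = (2.3·3.97 + 0.14·57) / 2.44 = 7.013 mg/L.
After input B: C = (2.44·7.013 + 0.868·23.1) / 3.308 = 11.23 mg/L.
After input C: C = (3.308·11.23 + 0.21·34.8) / 3.518 = 12.64 mg/L.

12.6 mg/L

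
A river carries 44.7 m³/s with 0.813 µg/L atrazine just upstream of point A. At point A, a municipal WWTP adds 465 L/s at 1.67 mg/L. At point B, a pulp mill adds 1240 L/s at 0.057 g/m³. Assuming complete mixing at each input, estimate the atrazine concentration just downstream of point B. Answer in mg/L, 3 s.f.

0.0190 mg/L

0.813 µg/L = 0.000813 mg/L.
465 L/s = 0.465 m³/s.
After input A: C = (44.7·0.000813 + 0.465·1.67) / 45.17 = 0.018 mg/L.
1240 L/s = 1.24 m³/s.
After input B: C = (45.17·0.018 + 1.24·0.057) / 46.41 = 0.01904 mg/L.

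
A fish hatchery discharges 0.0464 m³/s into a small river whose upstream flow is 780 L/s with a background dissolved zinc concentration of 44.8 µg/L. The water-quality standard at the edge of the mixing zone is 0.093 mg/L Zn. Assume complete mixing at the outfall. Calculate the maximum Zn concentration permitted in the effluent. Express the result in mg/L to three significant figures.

0.903 mg/L

780 L/s = 0.78 m³/s.
44.8 µg/L = 0.0448 mg/L.
Mass balance: 0.093·0.8264 = 0.0464·Cₑ + 0.78·0.0448.
Cₑ = (0.07686 − 0.03494) / 0.0464 = 0.9033 mg/L.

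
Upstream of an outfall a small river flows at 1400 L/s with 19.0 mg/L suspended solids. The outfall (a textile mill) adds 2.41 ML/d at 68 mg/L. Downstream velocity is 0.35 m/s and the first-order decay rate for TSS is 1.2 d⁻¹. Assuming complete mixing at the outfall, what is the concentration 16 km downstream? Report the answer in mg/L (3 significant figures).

2.41 ML/d = 0.02789 m³/s.
1400 L/s = 1.4 m³/s.
After complete mixing, C₀ = (0.02789·68 + 1.4·19) / 1.428 = 19.96 mg/L.
Travel time t = 1.6e+04 m / 0.35 m/s = 4.571e+04 s = 0.5291 d.
C = 19.96·exp(−1.2·0.5291) = 19.96·0.53 = 10.58 mg/L.

10.6 mg/L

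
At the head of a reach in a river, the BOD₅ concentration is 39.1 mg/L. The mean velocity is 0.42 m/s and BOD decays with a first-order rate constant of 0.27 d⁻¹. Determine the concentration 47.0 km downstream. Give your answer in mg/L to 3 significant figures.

Travel time t = 47.0 km / 0.42 m/s = 4.7e+04/0.42 = 1.119e+05 s = 1.295 d.
First-order decay: C = 39.1·exp(−0.27·1.295) = 39.1·0.7049 = 27.56 mg/L.

27.6 mg/L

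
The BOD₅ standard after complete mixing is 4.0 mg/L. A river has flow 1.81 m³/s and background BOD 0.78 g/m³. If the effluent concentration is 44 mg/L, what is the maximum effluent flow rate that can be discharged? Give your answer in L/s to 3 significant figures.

Mass balance at complete mixing: C_std·(Q_w + Q_r) = Q_w·C_e + Q_r·C_b.
Rearranging, Q_w = Q_r·(C_std − C_b)/(C_e − C_std) = 1.81·(4 − 0.78) / (44 − 4) = 0.1457 m³/s.
= 145.7 L/s.

146 L/s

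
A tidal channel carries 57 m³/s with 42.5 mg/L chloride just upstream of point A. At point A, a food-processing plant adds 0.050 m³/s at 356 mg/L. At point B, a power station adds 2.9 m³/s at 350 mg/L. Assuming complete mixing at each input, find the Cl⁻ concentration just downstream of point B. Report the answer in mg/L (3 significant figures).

57.6 mg/L

After input A: C = (57·42.5 + 0.05·356) / 57.05 = 42.77 mg/L.
After input B: C = (57.05·42.77 + 2.9·350) / 59.95 = 57.64 mg/L.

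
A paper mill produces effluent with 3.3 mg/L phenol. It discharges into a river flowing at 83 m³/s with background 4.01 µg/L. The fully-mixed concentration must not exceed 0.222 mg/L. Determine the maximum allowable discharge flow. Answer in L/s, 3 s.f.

4.01 µg/L = 0.00401 mg/L.
Mass balance at complete mixing: C_std·(Q_w + Q_r) = Q_w·C_e + Q_r·C_b.
Rearranging, Q_w = Q_r·(C_std − C_b)/(C_e − C_std) = 83·(0.222 − 0.00401) / (3.3 − 0.222) = 5.878 m³/s.
= 5878 L/s.

5880 L/s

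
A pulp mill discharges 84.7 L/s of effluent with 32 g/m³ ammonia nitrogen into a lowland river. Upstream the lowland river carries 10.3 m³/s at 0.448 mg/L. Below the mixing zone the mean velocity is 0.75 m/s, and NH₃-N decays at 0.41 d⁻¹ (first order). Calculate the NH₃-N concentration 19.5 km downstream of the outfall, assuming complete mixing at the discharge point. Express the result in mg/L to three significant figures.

0.623 mg/L

84.7 L/s = 0.0847 m³/s.
After complete mixing, C₀ = (0.0847·32 + 10.3·0.448) / 10.38 = 0.7053 mg/L.
Travel time t = 1.95e+04 m / 0.75 m/s = 2.6e+04 s = 0.3009 d.
C = 0.7053·exp(−0.41·0.3009) = 0.7053·0.8839 = 0.6235 mg/L.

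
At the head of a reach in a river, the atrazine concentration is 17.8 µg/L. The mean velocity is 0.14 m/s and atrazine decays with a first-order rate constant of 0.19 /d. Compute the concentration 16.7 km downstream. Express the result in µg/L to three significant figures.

Travel time t = 16.7 km / 0.14 m/s = 1.67e+04/0.14 = 1.193e+05 s = 1.381 d.
First-order decay: C = 17.8·exp(−0.19·1.381) = 17.8·0.7693 = 13.69 µg/L.

13.7 µg/L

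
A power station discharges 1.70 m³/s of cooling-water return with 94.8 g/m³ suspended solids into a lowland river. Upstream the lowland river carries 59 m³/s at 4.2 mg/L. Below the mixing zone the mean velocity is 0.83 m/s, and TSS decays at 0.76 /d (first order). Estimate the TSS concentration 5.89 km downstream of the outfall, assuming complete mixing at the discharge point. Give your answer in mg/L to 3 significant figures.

After complete mixing, C₀ = (1.7·94.8 + 59·4.2) / 60.7 = 6.737 mg/L.
Travel time t = 5890 m / 0.83 m/s = 7096 s = 0.08213 d.
C = 6.737·exp(−0.76·0.08213) = 6.737·0.9395 = 6.33 mg/L.

6.33 mg/L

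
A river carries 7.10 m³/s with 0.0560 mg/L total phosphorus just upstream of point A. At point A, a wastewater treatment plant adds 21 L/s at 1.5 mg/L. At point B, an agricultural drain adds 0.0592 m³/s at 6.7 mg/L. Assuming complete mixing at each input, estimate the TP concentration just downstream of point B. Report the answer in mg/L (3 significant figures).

0.115 mg/L

21 L/s = 0.021 m³/s.
After input A: C = (7.1·0.056 + 0.021·1.5) / 7.121 = 0.06026 mg/L.
After input B: C = (7.121·0.06026 + 0.0592·6.7) / 7.18 = 0.115 mg/L.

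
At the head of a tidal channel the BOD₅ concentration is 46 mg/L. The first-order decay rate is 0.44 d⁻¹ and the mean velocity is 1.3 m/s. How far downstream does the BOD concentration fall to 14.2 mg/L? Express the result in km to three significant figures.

From C = C₀·e^(−kt), t = ln(C₀/C)/k = ln(46/14.2)/0.44 = 1.175/0.44 = 2.671 d.
Distance = v·t = 1.3 m/s × 2.308e+05 s = 3e+05 m = 300 km.

300 km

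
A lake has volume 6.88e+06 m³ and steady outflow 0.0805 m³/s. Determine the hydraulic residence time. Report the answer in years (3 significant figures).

Q = 0.0805 m³/s × 3.156e+07 s/yr = 2.54e+06 m³/yr.
Hydraulic residence time τ = V/Q = 6.88e+06/2.54e+06 = 2.708 yr.

2.71 yr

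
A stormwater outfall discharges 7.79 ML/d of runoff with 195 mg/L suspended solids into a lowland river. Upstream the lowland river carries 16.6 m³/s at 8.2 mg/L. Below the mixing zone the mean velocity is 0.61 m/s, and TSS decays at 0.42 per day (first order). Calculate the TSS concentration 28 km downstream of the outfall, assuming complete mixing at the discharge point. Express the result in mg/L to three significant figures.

7.79 ML/d = 0.09016 m³/s.
After complete mixing, C₀ = (0.09016·195 + 16.6·8.2) / 16.69 = 9.209 mg/L.
Travel time t = 2.8e+04 m / 0.61 m/s = 4.59e+04 s = 0.5313 d.
C = 9.209·exp(−0.42·0.5313) = 9.209·0.8 = 7.367 mg/L.

7.37 mg/L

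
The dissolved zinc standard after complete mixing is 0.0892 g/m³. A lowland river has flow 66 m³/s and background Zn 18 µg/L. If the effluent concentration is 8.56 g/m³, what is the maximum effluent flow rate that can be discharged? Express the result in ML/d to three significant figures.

47.9 ML/d

18 µg/L = 0.018 mg/L.
Mass balance at complete mixing: C_std·(Q_w + Q_r) = Q_w·C_e + Q_r·C_b.
Rearranging, Q_w = Q_r·(C_std − C_b)/(C_e − C_std) = 66·(0.0892 − 0.018) / (8.56 − 0.0892) = 0.5548 m³/s.
= 47.93 ML/d.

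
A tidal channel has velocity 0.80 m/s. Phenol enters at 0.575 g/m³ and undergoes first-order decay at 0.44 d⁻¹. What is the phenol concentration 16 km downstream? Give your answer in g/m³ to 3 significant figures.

0.519 g/m³

Travel time t = 16 km / 0.80 m/s = 1.6e+04/0.80 = 2e+04 s = 0.2315 d.
First-order decay: C = 0.575·exp(−0.44·0.2315) = 0.575·0.9032 = 0.5193 g/m³.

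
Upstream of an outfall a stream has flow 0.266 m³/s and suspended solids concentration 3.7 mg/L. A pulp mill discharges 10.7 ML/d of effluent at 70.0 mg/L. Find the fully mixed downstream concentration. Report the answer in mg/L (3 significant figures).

10.7 ML/d = 0.1238 m³/s.
Conservation of mass across the mixing zone: C = (0.1238·70 + 0.266·3.7) / (0.1238 + 0.266) = 9.653/0.3898 = 24.76 mg/L.

24.8 mg/L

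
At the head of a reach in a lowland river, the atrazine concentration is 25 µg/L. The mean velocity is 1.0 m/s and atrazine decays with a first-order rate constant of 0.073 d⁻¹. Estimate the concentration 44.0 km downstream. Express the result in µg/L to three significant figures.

24.1 µg/L

Travel time t = 44.0 km / 1.0 m/s = 4.4e+04/1.0 = 4.4e+04 s = 0.5093 d.
First-order decay: C = 25·exp(−0.073·0.5093) = 25·0.9635 = 24.09 µg/L.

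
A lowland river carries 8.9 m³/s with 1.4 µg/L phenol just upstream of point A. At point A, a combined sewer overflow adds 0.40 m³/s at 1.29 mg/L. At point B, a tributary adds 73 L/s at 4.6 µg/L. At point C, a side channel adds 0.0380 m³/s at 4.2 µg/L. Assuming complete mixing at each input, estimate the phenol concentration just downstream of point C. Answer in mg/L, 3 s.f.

1.4 µg/L = 0.0014 mg/L.
After input A: C = (8.9·0.0014 + 0.4·1.29) / 9.3 = 0.05682 mg/L.
73 L/s = 0.073 m³/s.
4.6 µg/L = 0.0046 mg/L.
After input B: C = (9.3·0.05682 + 0.073·0.0046) / 9.373 = 0.05642 mg/L.
4.2 µg/L = 0.0042 mg/L.
After input C: C = (9.373·0.05642 + 0.038·0.0042) / 9.411 = 0.05621 mg/L.

0.0562 mg/L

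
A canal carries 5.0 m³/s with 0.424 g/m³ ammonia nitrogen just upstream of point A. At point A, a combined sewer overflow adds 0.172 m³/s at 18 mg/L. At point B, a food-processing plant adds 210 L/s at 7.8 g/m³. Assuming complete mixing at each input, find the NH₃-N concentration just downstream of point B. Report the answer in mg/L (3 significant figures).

After input A: C = (5·0.424 + 0.172·18) / 5.172 = 1.009 mg/L.
210 L/s = 0.21 m³/s.
After input B: C = (5.172·1.009 + 0.21·7.8) / 5.382 = 1.274 mg/L.

1.27 mg/L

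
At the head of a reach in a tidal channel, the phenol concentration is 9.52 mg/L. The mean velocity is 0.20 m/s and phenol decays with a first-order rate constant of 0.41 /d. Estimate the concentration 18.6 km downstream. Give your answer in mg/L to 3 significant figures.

6.12 mg/L

Travel time t = 18.6 km / 0.20 m/s = 1.86e+04/0.20 = 9.3e+04 s = 1.076 d.
First-order decay: C = 9.52·exp(−0.41·1.076) = 9.52·0.6432 = 6.123 mg/L.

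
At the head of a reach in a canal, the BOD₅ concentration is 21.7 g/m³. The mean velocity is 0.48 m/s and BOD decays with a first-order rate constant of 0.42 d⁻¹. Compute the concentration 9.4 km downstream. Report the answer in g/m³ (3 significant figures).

Travel time t = 9.4 km / 0.48 m/s = 9400/0.48 = 1.958e+04 s = 0.2267 d.
First-order decay: C = 21.7·exp(−0.42·0.2267) = 21.7·0.9092 = 19.73 g/m³.

19.7 g/m³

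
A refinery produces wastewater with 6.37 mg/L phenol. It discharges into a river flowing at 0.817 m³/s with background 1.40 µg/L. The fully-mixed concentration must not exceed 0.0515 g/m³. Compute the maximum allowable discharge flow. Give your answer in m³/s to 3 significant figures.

0.00648 m³/s

1.40 µg/L = 0.0014 mg/L.
Mass balance at complete mixing: C_std·(Q_w + Q_r) = Q_w·C_e + Q_r·C_b.
Rearranging, Q_w = Q_r·(C_std − C_b)/(C_e − C_std) = 0.817·(0.0515 − 0.0014) / (6.37 − 0.0515) = 0.006478 m³/s.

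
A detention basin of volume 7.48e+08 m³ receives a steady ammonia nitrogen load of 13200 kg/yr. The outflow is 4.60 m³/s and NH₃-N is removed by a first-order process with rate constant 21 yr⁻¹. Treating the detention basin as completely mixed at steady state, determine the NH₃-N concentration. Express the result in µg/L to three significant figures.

Outflow Q = 4.60 m³/s × 3.156e+07 s/yr = 1.452e+08 m³/yr.
Steady-state CSTR mass balance: W = Q·C + k·V·C, so C = W/(Q + kV).
Q + kV = 1.452e+08 + 21·7.48e+08 = 1.585e+10 m³/yr.
C = 13200/1.585e+10 = 8.326e-07 kg/m³ = 0.0008326 mg/L = 0.8326 µg/L.

0.833 µg/L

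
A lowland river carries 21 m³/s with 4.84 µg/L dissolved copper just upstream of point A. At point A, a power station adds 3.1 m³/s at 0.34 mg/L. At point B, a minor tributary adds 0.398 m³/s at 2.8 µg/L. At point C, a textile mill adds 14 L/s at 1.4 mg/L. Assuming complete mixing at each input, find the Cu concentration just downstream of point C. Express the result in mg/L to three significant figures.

0.0480 mg/L

4.84 µg/L = 0.00484 mg/L.
After input A: C = (21·0.00484 + 3.1·0.34) / 24.1 = 0.04795 mg/L.
2.8 µg/L = 0.0028 mg/L.
After input B: C = (24.1·0.04795 + 0.398·0.0028) / 24.5 = 0.04722 mg/L.
14 L/s = 0.014 m³/s.
After input C: C = (24.5·0.04722 + 0.014·1.4) / 24.51 = 0.04799 mg/L.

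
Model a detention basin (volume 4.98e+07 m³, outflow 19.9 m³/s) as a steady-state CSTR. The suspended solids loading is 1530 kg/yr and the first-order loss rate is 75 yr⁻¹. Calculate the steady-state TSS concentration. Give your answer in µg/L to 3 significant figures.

Outflow Q = 19.9 m³/s × 3.156e+07 s/yr = 6.28e+08 m³/yr.
Steady-state CSTR mass balance: W = Q·C + k·V·C, so C = W/(Q + kV).
Q + kV = 6.28e+08 + 75·4.98e+07 = 4.363e+09 m³/yr.
C = 1530/4.363e+09 = 3.507e-07 kg/m³ = 0.0003507 mg/L = 0.3507 µg/L.

0.351 µg/L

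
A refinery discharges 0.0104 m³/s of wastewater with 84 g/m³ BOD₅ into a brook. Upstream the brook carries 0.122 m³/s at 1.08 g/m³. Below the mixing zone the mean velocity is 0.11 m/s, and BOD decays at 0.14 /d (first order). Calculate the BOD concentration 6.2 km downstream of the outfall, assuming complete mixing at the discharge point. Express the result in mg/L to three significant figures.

6.93 mg/L

After complete mixing, C₀ = (0.0104·84 + 0.122·1.08) / 0.1324 = 7.593 mg/L.
Travel time t = 6200 m / 0.11 m/s = 5.636e+04 s = 0.6524 d.
C = 7.593·exp(−0.14·0.6524) = 7.593·0.9127 = 6.931 mg/L.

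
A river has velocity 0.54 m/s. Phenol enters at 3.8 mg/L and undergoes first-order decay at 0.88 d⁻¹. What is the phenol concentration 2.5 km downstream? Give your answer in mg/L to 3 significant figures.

3.62 mg/L

Travel time t = 2.5 km / 0.54 m/s = 2500/0.54 = 4630 s = 0.05358 d.
First-order decay: C = 3.8·exp(−0.88·0.05358) = 3.8·0.9539 = 3.625 mg/L.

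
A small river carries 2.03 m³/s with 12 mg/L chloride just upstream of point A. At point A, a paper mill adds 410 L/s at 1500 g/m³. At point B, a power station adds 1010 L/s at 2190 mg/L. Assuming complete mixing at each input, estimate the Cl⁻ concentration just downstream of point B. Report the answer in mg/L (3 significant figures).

410 L/s = 0.41 m³/s.
After input A: C = (2.03·12 + 0.41·1500) / 2.44 = 262 mg/L.
1010 L/s = 1.01 m³/s.
After input B: C = (2.44·262 + 1.01·2190) / 3.45 = 826.5 mg/L.

826 mg/L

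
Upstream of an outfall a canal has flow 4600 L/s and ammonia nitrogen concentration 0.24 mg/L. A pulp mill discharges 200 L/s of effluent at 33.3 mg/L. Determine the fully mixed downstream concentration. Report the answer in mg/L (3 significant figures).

200 L/s = 0.2 m³/s.
4600 L/s = 4.6 m³/s.
Flow-weighted mixing gives C = (0.2·33.3 + 4.6·0.24) / (0.2 + 4.6) = 7.764/4.8 = 1.617 mg/L.

1.62 mg/L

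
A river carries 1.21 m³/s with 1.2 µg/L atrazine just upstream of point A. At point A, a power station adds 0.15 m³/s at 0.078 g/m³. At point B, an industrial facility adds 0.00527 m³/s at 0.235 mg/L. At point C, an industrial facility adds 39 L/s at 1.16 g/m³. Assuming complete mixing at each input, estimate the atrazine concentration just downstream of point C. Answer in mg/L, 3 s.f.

1.2 µg/L = 0.0012 mg/L.
After input A: C = (1.21·0.0012 + 0.15·0.078) / 1.36 = 0.009671 mg/L.
After input B: C = (1.36·0.009671 + 0.00527·0.235) / 1.365 = 0.01054 mg/L.
39 L/s = 0.039 m³/s.
After input C: C = (1.365·0.01054 + 0.039·1.16) / 1.404 = 0.04246 mg/L.

0.0425 mg/L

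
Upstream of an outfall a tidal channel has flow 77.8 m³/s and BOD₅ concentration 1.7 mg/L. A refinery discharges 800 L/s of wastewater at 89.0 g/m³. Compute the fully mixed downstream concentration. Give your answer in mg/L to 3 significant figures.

800 L/s = 0.8 m³/s.
Flow-weighted mixing gives C = (0.8·89 + 77.8·1.7) / (0.8 + 77.8) = 203.5/78.6 = 2.589 mg/L.

2.59 mg/L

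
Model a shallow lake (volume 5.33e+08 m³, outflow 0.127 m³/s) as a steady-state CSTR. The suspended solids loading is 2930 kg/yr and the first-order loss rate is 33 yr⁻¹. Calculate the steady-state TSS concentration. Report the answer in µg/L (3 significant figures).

0.167 µg/L

Outflow Q = 0.127 m³/s × 3.156e+07 s/yr = 4.008e+06 m³/yr.
Steady-state CSTR mass balance: W = Q·C + k·V·C, so C = W/(Q + kV).
Q + kV = 4.008e+06 + 33·5.33e+08 = 1.759e+10 m³/yr.
C = 2930/1.759e+10 = 1.665e-07 kg/m³ = 0.0001665 mg/L = 0.1665 µg/L.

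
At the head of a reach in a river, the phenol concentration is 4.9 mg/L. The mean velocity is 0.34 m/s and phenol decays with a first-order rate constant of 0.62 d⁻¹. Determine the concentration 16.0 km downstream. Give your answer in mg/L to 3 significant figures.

Travel time t = 16.0 km / 0.34 m/s = 1.6e+04/0.34 = 4.706e+04 s = 0.5447 d.
First-order decay: C = 4.9·exp(−0.62·0.5447) = 4.9·0.7134 = 3.496 mg/L.

3.50 mg/L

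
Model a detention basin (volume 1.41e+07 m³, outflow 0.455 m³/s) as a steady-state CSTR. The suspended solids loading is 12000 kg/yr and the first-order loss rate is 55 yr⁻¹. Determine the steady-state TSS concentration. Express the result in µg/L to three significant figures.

Outflow Q = 0.455 m³/s × 3.156e+07 s/yr = 1.436e+07 m³/yr.
Steady-state CSTR mass balance: W = Q·C + k·V·C, so C = W/(Q + kV).
Q + kV = 1.436e+07 + 55·1.41e+07 = 7.899e+08 m³/yr.
C = 12000/7.899e+08 = 1.519e-05 kg/m³ = 0.01519 mg/L = 15.19 µg/L.

15.2 µg/L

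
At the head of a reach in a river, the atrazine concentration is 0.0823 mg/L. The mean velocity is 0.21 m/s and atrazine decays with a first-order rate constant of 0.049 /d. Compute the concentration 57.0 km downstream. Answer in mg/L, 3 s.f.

0.0706 mg/L

Travel time t = 57.0 km / 0.21 m/s = 5.7e+04/0.21 = 2.714e+05 s = 3.142 d.
First-order decay: C = 0.0823·exp(−0.049·3.142) = 0.0823·0.8573 = 0.07056 mg/L.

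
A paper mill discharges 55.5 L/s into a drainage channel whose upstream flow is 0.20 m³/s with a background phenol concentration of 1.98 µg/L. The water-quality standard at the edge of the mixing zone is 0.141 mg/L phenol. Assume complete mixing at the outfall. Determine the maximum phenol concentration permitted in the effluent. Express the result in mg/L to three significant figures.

0.642 mg/L

55.5 L/s = 0.0555 m³/s.
1.98 µg/L = 0.00198 mg/L.
Mass balance: 0.141·0.2555 = 0.0555·Cₑ + 0.2·0.00198.
Cₑ = (0.03603 − 0.000396) / 0.0555 = 0.642 mg/L.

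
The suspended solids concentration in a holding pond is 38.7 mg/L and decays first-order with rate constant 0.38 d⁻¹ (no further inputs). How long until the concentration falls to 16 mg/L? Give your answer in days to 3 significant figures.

2.32 d

t = ln(C₀/C)/k = ln(38.7/16)/0.38 = 0.8833/0.38 = 2.324 d.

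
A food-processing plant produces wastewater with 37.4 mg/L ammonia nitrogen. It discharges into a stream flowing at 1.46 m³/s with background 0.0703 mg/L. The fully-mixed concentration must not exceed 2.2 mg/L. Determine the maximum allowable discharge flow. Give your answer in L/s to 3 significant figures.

Mass balance at complete mixing: C_std·(Q_w + Q_r) = Q_w·C_e + Q_r·C_b.
Rearranging, Q_w = Q_r·(C_std − C_b)/(C_e − C_std) = 1.46·(2.2 − 0.0703) / (37.4 − 2.2) = 0.08833 m³/s.
= 88.33 L/s.

88.3 L/s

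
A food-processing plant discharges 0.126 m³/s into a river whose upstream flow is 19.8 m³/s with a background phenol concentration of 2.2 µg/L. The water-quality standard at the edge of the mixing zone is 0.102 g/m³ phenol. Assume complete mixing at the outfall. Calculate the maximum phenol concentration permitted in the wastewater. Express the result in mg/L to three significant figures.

15.8 mg/L

2.2 µg/L = 0.0022 mg/L.
Mass balance: 0.102·19.93 = 0.126·Cₑ + 19.8·0.0022.
Cₑ = (2.032 − 0.04356) / 0.126 = 15.78 mg/L.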